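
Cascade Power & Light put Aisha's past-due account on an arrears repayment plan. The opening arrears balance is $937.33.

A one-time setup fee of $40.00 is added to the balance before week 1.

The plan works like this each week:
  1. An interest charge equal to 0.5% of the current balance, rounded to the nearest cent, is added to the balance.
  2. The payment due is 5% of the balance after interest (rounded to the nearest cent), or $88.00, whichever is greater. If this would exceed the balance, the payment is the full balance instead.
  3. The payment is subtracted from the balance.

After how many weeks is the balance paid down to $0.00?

Week 1: opening $977.33; interest $4.89 → $982.22; payment $88.00; balance $894.22
Week 2: opening $894.22; interest $4.47 → $898.69; payment $88.00; balance $810.69
Week 3: opening $810.69; interest $4.05 → $814.74; payment $88.00; balance $726.74
Week 4: opening $726.74; interest $3.63 → $730.37; payment $88.00; balance $642.37
Week 5: opening $642.37; interest $3.21 → $645.58; payment $88.00; balance $557.58
Week 6: opening $557.58; interest $2.79 → $560.37; payment $88.00; balance $472.37
Week 7: opening $472.37; interest $2.36 → $474.73; payment $88.00; balance $386.73
Week 8: opening $386.73; interest $1.93 → $388.66; payment $88.00; balance $300.66
Week 9: opening $300.66; interest $1.50 → $302.16; payment $88.00; balance $214.16
Week 10: opening $214.16; interest $1.07 → $215.23; payment $88.00; balance $127.23
Week 11: opening $127.23; interest $0.64 → $127.87; payment $88.00; balance $39.87
Week 12: opening $39.87; interest $0.20 → $40.07; payment $40.07; balance $0.00
Balance reaches $0.00 in week 12.

12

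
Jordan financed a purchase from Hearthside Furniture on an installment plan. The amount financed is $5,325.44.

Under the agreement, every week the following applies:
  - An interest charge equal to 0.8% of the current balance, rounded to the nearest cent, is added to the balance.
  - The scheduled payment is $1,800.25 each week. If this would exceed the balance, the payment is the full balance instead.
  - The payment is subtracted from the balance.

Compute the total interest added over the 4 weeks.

$85.59

# | Opening | Interest | Payment | End bal
1 | $5,325.44 | $42.60 | $1,800.25 | $3,567.79
2 | $3,567.79 | $28.54 | $1,800.25 | $1,796.08
3 | $1,796.08 | $14.37 | $1,800.25 | $10.20
4 | $10.20 | $0.08 | $10.28 | $0.00
Total interest: $42.60 + $28.54 + $14.37 + $0.08 = $85.59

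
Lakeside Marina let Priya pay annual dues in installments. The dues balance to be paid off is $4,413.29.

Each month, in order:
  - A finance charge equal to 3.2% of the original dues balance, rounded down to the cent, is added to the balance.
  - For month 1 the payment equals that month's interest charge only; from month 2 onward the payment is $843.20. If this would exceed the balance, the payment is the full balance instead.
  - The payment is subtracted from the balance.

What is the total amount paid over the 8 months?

$5,543.05

Month 1: $4,413.29 +$141.22 interest = $4,554.51; pay $141.22 → $4,413.29
Month 2: $4,413.29 +$141.22 interest = $4,554.51; pay $843.20 → $3,711.31
Month 3: $3,711.31 +$141.22 interest = $3,852.53; pay $843.20 → $3,009.33
Month 4: $3,009.33 +$141.22 interest = $3,150.55; pay $843.20 → $2,307.35
Month 5: $2,307.35 +$141.22 interest = $2,448.57; pay $843.20 → $1,605.37
Month 6: $1,605.37 +$141.22 interest = $1,746.59; pay $843.20 → $903.39
Month 7: $903.39 +$141.22 interest = $1,044.61; pay $843.20 → $201.41
Month 8: $201.41 +$141.22 interest = $342.63; pay $342.63 → $0.00
Total paid: $5,543.05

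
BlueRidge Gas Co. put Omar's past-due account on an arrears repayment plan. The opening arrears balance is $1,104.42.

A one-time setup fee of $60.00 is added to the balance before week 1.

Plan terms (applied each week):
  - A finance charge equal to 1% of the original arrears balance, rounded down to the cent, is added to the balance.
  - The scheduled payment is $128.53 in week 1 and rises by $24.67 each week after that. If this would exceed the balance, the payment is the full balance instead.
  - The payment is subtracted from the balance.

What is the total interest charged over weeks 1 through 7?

Week 1: $1,164.42 +$11.04 interest = $1,175.46; pay $128.53 → $1,046.93
Week 2: $1,046.93 +$11.04 interest = $1,057.97; pay $153.20 → $904.77
Week 3: $904.77 +$11.04 interest = $915.81; pay $177.87 → $737.94
Week 4: $737.94 +$11.04 interest = $748.98; pay $202.54 → $546.44
Week 5: $546.44 +$11.04 interest = $557.48; pay $227.21 → $330.27
Week 6: $330.27 +$11.04 interest = $341.31; pay $251.88 → $89.43
Week 7: $89.43 +$11.04 interest = $100.47; pay $100.47 → $0.00
Total interest: $11.04 + $11.04 + $11.04 + $11.04 + $11.04 + $11.04 + $11.04 = $77.28

$77.28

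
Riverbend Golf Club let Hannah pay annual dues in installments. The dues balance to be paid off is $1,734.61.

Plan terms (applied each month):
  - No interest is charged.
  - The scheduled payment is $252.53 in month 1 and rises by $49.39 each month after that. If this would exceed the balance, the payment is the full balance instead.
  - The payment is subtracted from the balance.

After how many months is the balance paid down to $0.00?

Month 1: $1,734.61 − $252.53 → $1,482.08
Month 2: $1,482.08 − $301.92 → $1,180.16
Month 3: $1,180.16 − $351.31 → $828.85
Month 4: $828.85 − $400.70 → $428.15
Month 5: $428.15 − $428.15 → $0.00
Balance reaches $0.00 in month 5.

5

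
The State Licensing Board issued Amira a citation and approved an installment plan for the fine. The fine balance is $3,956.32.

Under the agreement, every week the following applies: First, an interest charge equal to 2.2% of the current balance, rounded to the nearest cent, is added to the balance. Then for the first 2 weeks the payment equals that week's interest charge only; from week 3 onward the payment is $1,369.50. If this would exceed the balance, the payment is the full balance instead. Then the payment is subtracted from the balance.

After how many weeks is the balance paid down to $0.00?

6

# | Opening | Interest | Payment | End bal
1 | $3,956.32 | $87.04 | $87.04 | $3,956.32
2 | $3,956.32 | $87.04 | $87.04 | $3,956.32
3 | $3,956.32 | $87.04 | $1,369.50 | $2,673.86
4 | $2,673.86 | $58.82 | $1,369.50 | $1,363.18
5 | $1,363.18 | $29.99 | $1,369.50 | $23.67
6 | $23.67 | $0.52 | $24.19 | $0.00
Balance reaches $0.00 in week 6.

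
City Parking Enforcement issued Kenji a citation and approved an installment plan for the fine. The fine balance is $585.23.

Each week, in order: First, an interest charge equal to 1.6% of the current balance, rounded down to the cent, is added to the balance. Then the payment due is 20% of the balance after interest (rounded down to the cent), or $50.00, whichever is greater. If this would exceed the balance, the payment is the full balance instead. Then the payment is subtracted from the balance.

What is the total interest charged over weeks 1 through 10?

Week 1: $585.23 +$9.36 interest = $594.59; pay $118.91 → $475.68
Week 2: $475.68 +$7.61 interest = $483.29; pay $96.65 → $386.64
Week 3: $386.64 +$6.18 interest = $392.82; pay $78.56 → $314.26
Week 4: $314.26 +$5.02 interest = $319.28; pay $63.85 → $255.43
Week 5: $255.43 +$4.08 interest = $259.51; pay $51.90 → $207.61
Week 6: $207.61 +$3.32 interest = $210.93; pay $50.00 → $160.93
Week 7: $160.93 +$2.57 interest = $163.50; pay $50.00 → $113.50
Week 8: $113.50 +$1.81 interest = $115.31; pay $50.00 → $65.31
Week 9: $65.31 +$1.04 interest = $66.35; pay $50.00 → $16.35
Week 10: $16.35 +$0.26 interest = $16.61; pay $16.61 → $0.00
Total interest: $9.36 + $7.61 + $6.18 + $5.02 + $4.08 + $3.32 + $2.57 + $1.81 + $1.04 + $0.26 = $41.25

$41.25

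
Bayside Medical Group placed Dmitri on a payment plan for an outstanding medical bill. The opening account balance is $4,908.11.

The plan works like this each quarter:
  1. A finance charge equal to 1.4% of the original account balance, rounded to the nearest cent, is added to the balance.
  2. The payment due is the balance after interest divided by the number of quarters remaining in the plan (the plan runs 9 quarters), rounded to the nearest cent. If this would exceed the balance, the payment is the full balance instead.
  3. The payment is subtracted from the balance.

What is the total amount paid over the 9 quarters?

$5,526.50

Quarter 1: opening $4,908.11; interest $68.71 → $4,976.82; payment $552.98; balance $4,423.84
Quarter 2: opening $4,423.84; interest $68.71 → $4,492.55; payment $561.57; balance $3,930.98
Quarter 3: opening $3,930.98; interest $68.71 → $3,999.69; payment $571.38; balance $3,428.31
Quarter 4: opening $3,428.31; interest $68.71 → $3,497.02; payment $582.84; balance $2,914.18
Quarter 5: opening $2,914.18; interest $68.71 → $2,982.89; payment $596.58; balance $2,386.31
Quarter 6: opening $2,386.31; interest $68.71 → $2,455.02; payment $613.76; balance $1,841.26
Quarter 7: opening $1,841.26; interest $68.71 → $1,909.97; payment $636.66; balance $1,273.31
Quarter 8: opening $1,273.31; interest $68.71 → $1,342.02; payment $671.01; balance $671.01
Quarter 9: opening $671.01; interest $68.71 → $739.72; payment $739.72; balance $0.00
Total paid: $5,526.50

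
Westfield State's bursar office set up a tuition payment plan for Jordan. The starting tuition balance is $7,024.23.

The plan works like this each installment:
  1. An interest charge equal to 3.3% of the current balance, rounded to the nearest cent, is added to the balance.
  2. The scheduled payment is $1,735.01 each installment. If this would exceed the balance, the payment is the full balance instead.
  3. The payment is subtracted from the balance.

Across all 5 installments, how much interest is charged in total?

$646.30

# | Opening | Interest | Payment | End bal
1 | $7,024.23 | $231.80 | $1,735.01 | $5,521.02
2 | $5,521.02 | $182.19 | $1,735.01 | $3,968.20
3 | $3,968.20 | $130.95 | $1,735.01 | $2,364.14
4 | $2,364.14 | $78.02 | $1,735.01 | $707.15
5 | $707.15 | $23.34 | $730.49 | $0.00
Total interest: $231.80 + $182.19 + $130.95 + $78.02 + $23.34 = $646.30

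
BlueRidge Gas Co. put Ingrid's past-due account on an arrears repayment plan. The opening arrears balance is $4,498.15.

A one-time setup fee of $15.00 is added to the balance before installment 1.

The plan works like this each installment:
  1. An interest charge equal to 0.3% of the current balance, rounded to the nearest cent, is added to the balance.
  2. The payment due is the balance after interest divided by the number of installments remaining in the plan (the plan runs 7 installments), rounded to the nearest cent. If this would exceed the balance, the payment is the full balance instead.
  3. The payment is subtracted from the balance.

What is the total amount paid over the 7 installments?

Installment 1: opening $4,513.15; interest $13.54 → $4,526.69; payment $646.67; balance $3,880.02
Installment 2: opening $3,880.02; interest $11.64 → $3,891.66; payment $648.61; balance $3,243.05
Installment 3: opening $3,243.05; interest $9.73 → $3,252.78; payment $650.56; balance $2,602.22
Installment 4: opening $2,602.22; interest $7.81 → $2,610.03; payment $652.51; balance $1,957.52
Installment 5: opening $1,957.52; interest $5.87 → $1,963.39; payment $654.46; balance $1,308.93
Installment 6: opening $1,308.93; interest $3.93 → $1,312.86; payment $656.43; balance $656.43
Installment 7: opening $656.43; interest $1.97 → $658.40; payment $658.40; balance $0.00
Total paid: $4,567.64

$4,567.64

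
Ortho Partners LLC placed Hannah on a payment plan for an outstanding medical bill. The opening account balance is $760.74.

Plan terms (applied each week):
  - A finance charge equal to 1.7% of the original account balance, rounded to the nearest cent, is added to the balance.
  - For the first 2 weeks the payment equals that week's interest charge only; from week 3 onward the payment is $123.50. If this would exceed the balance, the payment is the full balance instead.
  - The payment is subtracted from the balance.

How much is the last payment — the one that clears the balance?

$110.25

Week 1: $760.74 +$12.93 interest = $773.67; pay $12.93 → $760.74
Week 2: $760.74 +$12.93 interest = $773.67; pay $12.93 → $760.74
Week 3: $760.74 +$12.93 interest = $773.67; pay $123.50 → $650.17
Week 4: $650.17 +$12.93 interest = $663.10; pay $123.50 → $539.60
Week 5: $539.60 +$12.93 interest = $552.53; pay $123.50 → $429.03
Week 6: $429.03 +$12.93 interest = $441.96; pay $123.50 → $318.46
Week 7: $318.46 +$12.93 interest = $331.39; pay $123.50 → $207.89
Week 8: $207.89 +$12.93 interest = $220.82; pay $123.50 → $97.32
Week 9: $97.32 +$12.93 interest = $110.25; pay $110.25 → $0.00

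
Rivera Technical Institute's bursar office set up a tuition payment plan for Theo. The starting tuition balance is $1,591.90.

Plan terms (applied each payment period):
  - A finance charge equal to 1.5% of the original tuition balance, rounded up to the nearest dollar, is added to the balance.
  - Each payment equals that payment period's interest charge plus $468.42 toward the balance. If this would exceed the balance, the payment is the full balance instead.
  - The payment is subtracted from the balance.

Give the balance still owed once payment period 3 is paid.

$186.64

# | Opening | Interest | Payment | End bal
1 | $1,591.90 | $24.00 | $492.42 | $1,123.48
2 | $1,123.48 | $24.00 | $492.42 | $655.06
3 | $655.06 | $24.00 | $492.42 | $186.64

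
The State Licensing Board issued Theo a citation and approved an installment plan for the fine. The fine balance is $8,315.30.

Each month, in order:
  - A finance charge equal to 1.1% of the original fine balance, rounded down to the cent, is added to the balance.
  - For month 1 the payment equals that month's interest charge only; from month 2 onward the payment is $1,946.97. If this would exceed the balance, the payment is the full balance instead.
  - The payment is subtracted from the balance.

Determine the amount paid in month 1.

$91.46

Month 1: $8,315.30 +$91.46 interest = $8,406.76; pay $91.46 → $8,315.30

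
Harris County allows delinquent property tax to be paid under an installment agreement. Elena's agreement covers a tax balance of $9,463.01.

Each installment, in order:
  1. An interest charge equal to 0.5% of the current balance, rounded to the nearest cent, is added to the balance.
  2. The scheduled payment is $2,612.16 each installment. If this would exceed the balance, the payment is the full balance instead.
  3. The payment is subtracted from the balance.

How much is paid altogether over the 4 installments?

$9,575.07

# | Opening | Interest | Payment | End bal
1 | $9,463.01 | $47.32 | $2,612.16 | $6,898.17
2 | $6,898.17 | $34.49 | $2,612.16 | $4,320.50
3 | $4,320.50 | $21.60 | $2,612.16 | $1,729.94
4 | $1,729.94 | $8.65 | $1,738.59 | $0.00
Total paid: $9,575.07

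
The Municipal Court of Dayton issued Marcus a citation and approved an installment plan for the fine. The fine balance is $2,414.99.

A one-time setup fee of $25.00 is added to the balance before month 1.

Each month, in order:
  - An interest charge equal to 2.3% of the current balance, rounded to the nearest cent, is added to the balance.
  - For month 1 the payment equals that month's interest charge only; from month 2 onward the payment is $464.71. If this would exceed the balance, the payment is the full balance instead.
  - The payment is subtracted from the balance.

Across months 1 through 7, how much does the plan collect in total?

Month 1: opening $2,439.99; interest $56.12 → $2,496.11; payment $56.12; balance $2,439.99
Month 2: opening $2,439.99; interest $56.12 → $2,496.11; payment $464.71; balance $2,031.40
Month 3: opening $2,031.40; interest $46.72 → $2,078.12; payment $464.71; balance $1,613.41
Month 4: opening $1,613.41; interest $37.11 → $1,650.52; payment $464.71; balance $1,185.81
Month 5: opening $1,185.81; interest $27.27 → $1,213.08; payment $464.71; balance $748.37
Month 6: opening $748.37; interest $17.21 → $765.58; payment $464.71; balance $300.87
Month 7: opening $300.87; interest $6.92 → $307.79; payment $307.79; balance $0.00
Total paid: $2,687.46

$2,687.46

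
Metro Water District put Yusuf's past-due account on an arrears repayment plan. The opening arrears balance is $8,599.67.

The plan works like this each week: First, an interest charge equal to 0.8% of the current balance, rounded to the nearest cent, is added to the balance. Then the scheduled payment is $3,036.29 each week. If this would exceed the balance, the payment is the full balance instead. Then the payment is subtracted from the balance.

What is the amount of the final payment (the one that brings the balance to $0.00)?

$2,662.08

Week 1: opening $8,599.67; interest $68.80 → $8,668.47; payment $3,036.29; balance $5,632.18
Week 2: opening $5,632.18; interest $45.06 → $5,677.24; payment $3,036.29; balance $2,640.95
Week 3: opening $2,640.95; interest $21.13 → $2,662.08; payment $2,662.08; balance $0.00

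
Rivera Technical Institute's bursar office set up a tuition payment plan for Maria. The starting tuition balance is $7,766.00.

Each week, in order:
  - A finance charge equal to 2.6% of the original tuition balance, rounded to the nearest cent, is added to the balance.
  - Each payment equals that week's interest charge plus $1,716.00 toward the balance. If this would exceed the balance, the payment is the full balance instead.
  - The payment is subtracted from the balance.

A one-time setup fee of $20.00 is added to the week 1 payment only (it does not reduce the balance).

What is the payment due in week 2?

Week 1: opening $7,766.00; interest $201.92 → $7,967.92; payment $1,917.92 (+ $20.00 fee); balance $6,050.00
Week 2: opening $6,050.00; interest $201.92 → $6,251.92; payment $1,917.92; balance $4,334.00

$1,917.92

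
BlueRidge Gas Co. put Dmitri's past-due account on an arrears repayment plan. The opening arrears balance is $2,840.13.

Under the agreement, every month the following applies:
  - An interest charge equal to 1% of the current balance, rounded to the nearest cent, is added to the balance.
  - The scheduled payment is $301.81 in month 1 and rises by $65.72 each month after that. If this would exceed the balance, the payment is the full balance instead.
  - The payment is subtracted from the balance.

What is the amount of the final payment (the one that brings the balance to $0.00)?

$160.67

Month 1: $2,840.13 +$28.40 interest = $2,868.53; pay $301.81 → $2,566.72
Month 2: $2,566.72 +$25.67 interest = $2,592.39; pay $367.53 → $2,224.86
Month 3: $2,224.86 +$22.25 interest = $2,247.11; pay $433.25 → $1,813.86
Month 4: $1,813.86 +$18.14 interest = $1,832.00; pay $498.97 → $1,333.03
Month 5: $1,333.03 +$13.33 interest = $1,346.36; pay $564.69 → $781.67
Month 6: $781.67 +$7.82 interest = $789.49; pay $630.41 → $159.08
Month 7: $159.08 +$1.59 interest = $160.67; pay $160.67 → $0.00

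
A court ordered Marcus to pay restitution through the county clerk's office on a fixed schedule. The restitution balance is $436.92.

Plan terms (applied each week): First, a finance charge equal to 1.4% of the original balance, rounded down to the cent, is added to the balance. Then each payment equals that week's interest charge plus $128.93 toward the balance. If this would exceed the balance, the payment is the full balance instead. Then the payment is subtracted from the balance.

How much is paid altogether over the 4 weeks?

Week 1: opening $436.92; interest $6.11 → $443.03; payment $135.04; balance $307.99
Week 2: opening $307.99; interest $6.11 → $314.10; payment $135.04; balance $179.06
Week 3: opening $179.06; interest $6.11 → $185.17; payment $135.04; balance $50.13
Week 4: opening $50.13; interest $6.11 → $56.24; payment $56.24; balance $0.00
Total paid: $461.36

$461.36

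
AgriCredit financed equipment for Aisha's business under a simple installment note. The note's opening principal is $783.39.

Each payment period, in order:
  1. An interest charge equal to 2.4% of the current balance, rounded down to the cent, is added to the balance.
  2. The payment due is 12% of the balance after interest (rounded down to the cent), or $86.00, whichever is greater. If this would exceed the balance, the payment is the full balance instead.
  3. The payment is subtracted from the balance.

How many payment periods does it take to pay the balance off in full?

11

# | Opening | Interest | Payment | End bal
1 | $783.39 | $18.80 | $96.26 | $705.93
2 | $705.93 | $16.94 | $86.74 | $636.13
3 | $636.13 | $15.26 | $86.00 | $565.39
4 | $565.39 | $13.56 | $86.00 | $492.95
5 | $492.95 | $11.83 | $86.00 | $418.78
6 | $418.78 | $10.05 | $86.00 | $342.83
7 | $342.83 | $8.22 | $86.00 | $265.05
8 | $265.05 | $6.36 | $86.00 | $185.41
9 | $185.41 | $4.44 | $86.00 | $103.85
10 | $103.85 | $2.49 | $86.00 | $20.34
11 | $20.34 | $0.48 | $20.82 | $0.00
Balance reaches $0.00 in payment period 11.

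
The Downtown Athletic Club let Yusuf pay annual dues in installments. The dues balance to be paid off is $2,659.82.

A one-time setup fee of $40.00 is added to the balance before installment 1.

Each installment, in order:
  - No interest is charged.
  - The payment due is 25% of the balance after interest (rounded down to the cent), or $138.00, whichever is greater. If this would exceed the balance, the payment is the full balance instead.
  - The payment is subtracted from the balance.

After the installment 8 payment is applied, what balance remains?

$204.52

Installment 1: opening $2,699.82; payment $674.95; balance $2,024.87
Installment 2: opening $2,024.87; payment $506.21; balance $1,518.66
Installment 3: opening $1,518.66; payment $379.66; balance $1,139.00
Installment 4: opening $1,139.00; payment $284.75; balance $854.25
Installment 5: opening $854.25; payment $213.56; balance $640.69
Installment 6: opening $640.69; payment $160.17; balance $480.52
Installment 7: opening $480.52; payment $138.00; balance $342.52
Installment 8: opening $342.52; payment $138.00; balance $204.52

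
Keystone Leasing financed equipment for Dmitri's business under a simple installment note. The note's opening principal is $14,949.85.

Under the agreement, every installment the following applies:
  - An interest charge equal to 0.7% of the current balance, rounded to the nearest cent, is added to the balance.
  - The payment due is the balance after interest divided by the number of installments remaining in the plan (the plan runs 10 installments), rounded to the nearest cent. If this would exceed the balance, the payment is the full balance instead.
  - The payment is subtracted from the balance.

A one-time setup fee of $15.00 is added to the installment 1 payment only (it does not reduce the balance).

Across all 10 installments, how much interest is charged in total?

$587.83

# | Opening | Interest | Payment | Fee | End bal
1 | $14,949.85 | $104.65 | $1,505.45 | $15.00 | $13,549.05
2 | $13,549.05 | $94.84 | $1,515.99 | — | $12,127.90
3 | $12,127.90 | $84.90 | $1,526.60 | — | $10,686.20
4 | $10,686.20 | $74.80 | $1,537.29 | — | $9,223.71
5 | $9,223.71 | $64.57 | $1,548.05 | — | $7,740.23
6 | $7,740.23 | $54.18 | $1,558.88 | — | $6,235.53
7 | $6,235.53 | $43.65 | $1,569.80 | — | $4,709.38
8 | $4,709.38 | $32.97 | $1,580.78 | — | $3,161.57
9 | $3,161.57 | $22.13 | $1,591.85 | — | $1,591.85
10 | $1,591.85 | $11.14 | $1,602.99 | — | $0.00
Total interest: $104.65 + $94.84 + $84.90 + $74.80 + $64.57 + $54.18 + $43.65 + $32.97 + $22.13 + $11.14 = $587.83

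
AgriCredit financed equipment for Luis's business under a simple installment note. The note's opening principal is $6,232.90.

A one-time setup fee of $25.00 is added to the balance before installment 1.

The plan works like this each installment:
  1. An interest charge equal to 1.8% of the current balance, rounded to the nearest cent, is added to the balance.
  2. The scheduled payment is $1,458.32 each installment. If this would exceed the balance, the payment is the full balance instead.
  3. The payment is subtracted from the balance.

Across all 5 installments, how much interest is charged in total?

$316.59

Installment 1: opening $6,257.90; interest $112.64 → $6,370.54; payment $1,458.32; balance $4,912.22
Installment 2: opening $4,912.22; interest $88.42 → $5,000.64; payment $1,458.32; balance $3,542.32
Installment 3: opening $3,542.32; interest $63.76 → $3,606.08; payment $1,458.32; balance $2,147.76
Installment 4: opening $2,147.76; interest $38.66 → $2,186.42; payment $1,458.32; balance $728.10
Installment 5: opening $728.10; interest $13.11 → $741.21; payment $741.21; balance $0.00
Total interest: $112.64 + $88.42 + $63.76 + $38.66 + $13.11 = $316.59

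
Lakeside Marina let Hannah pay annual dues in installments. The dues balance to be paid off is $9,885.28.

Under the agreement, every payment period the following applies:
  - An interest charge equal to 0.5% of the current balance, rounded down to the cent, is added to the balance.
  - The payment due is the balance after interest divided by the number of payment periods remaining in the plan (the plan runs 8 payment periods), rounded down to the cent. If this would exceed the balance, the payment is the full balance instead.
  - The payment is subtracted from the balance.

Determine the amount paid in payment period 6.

# | Opening | Interest | Payment | End bal
1 | $9,885.28 | $49.42 | $1,241.83 | $8,692.87
2 | $8,692.87 | $43.46 | $1,248.04 | $7,488.29
3 | $7,488.29 | $37.44 | $1,254.28 | $6,271.45
4 | $6,271.45 | $31.35 | $1,260.56 | $5,042.24
5 | $5,042.24 | $25.21 | $1,266.86 | $3,800.59
6 | $3,800.59 | $19.00 | $1,273.19 | $2,546.40

$1,273.19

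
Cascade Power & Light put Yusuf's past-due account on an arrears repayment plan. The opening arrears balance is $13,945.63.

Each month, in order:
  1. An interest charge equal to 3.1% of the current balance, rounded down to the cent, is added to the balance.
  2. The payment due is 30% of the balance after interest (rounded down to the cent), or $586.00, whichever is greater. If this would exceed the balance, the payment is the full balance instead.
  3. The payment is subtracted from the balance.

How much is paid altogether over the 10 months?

# | Opening | Interest | Payment | End bal
1 | $13,945.63 | $432.31 | $4,313.38 | $10,064.56
2 | $10,064.56 | $312.00 | $3,112.96 | $7,263.60
3 | $7,263.60 | $225.17 | $2,246.63 | $5,242.14
4 | $5,242.14 | $162.50 | $1,621.39 | $3,783.25
5 | $3,783.25 | $117.28 | $1,170.15 | $2,730.38
6 | $2,730.38 | $84.64 | $844.50 | $1,970.52
7 | $1,970.52 | $61.08 | $609.48 | $1,422.12
8 | $1,422.12 | $44.08 | $586.00 | $880.20
9 | $880.20 | $27.28 | $586.00 | $321.48
10 | $321.48 | $9.96 | $331.44 | $0.00
Total paid: $15,421.93

$15,421.93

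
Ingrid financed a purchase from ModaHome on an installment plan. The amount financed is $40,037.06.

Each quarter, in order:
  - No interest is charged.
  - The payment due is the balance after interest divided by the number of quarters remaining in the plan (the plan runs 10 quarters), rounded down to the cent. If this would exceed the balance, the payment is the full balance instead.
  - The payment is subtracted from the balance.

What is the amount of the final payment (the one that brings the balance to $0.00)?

Quarter 1: $40,037.06 − $4,003.70 → $36,033.36
Quarter 2: $36,033.36 − $4,003.70 → $32,029.66
Quarter 3: $32,029.66 − $4,003.70 → $28,025.96
Quarter 4: $28,025.96 − $4,003.70 → $24,022.26
Quarter 5: $24,022.26 − $4,003.71 → $20,018.55
Quarter 6: $20,018.55 − $4,003.71 → $16,014.84
Quarter 7: $16,014.84 − $4,003.71 → $12,011.13
Quarter 8: $12,011.13 − $4,003.71 → $8,007.42
Quarter 9: $8,007.42 − $4,003.71 → $4,003.71
Quarter 10: $4,003.71 − $4,003.71 → $0.00

$4,003.71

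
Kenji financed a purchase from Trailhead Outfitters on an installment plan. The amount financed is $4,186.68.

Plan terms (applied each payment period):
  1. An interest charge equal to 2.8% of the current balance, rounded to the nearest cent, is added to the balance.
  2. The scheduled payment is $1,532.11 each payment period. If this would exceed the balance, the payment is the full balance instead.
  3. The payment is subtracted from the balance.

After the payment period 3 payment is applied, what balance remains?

$0.00

Payment period 1: opening $4,186.68; interest $117.23 → $4,303.91; payment $1,532.11; balance $2,771.80
Payment period 2: opening $2,771.80; interest $77.61 → $2,849.41; payment $1,532.11; balance $1,317.30
Payment period 3: opening $1,317.30; interest $36.88 → $1,354.18; payment $1,354.18; balance $0.00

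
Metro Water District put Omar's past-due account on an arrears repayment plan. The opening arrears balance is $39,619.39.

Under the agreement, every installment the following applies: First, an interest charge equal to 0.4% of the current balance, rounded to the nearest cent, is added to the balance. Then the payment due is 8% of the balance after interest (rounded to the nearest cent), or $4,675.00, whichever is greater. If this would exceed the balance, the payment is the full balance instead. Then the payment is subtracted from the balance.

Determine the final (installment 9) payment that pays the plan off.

Installment 1: opening $39,619.39; interest $158.48 → $39,777.87; payment $4,675.00; balance $35,102.87
Installment 2: opening $35,102.87; interest $140.41 → $35,243.28; payment $4,675.00; balance $30,568.28
Installment 3: opening $30,568.28; interest $122.27 → $30,690.55; payment $4,675.00; balance $26,015.55
Installment 4: opening $26,015.55; interest $104.06 → $26,119.61; payment $4,675.00; balance $21,444.61
Installment 5: opening $21,444.61; interest $85.78 → $21,530.39; payment $4,675.00; balance $16,855.39
Installment 6: opening $16,855.39; interest $67.42 → $16,922.81; payment $4,675.00; balance $12,247.81
Installment 7: opening $12,247.81; interest $48.99 → $12,296.80; payment $4,675.00; balance $7,621.80
Installment 8: opening $7,621.80; interest $30.49 → $7,652.29; payment $4,675.00; balance $2,977.29
Installment 9: opening $2,977.29; interest $11.91 → $2,989.20; payment $2,989.20; balance $0.00

$2,989.20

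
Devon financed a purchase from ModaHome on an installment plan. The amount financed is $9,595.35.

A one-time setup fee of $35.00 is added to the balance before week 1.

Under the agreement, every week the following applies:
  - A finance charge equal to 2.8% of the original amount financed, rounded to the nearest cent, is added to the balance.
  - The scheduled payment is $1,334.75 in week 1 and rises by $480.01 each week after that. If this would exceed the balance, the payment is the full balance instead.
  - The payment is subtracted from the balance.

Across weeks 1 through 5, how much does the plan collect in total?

$10,973.70

Week 1: opening $9,630.35; interest $268.67 → $9,899.02; payment $1,334.75; balance $8,564.27
Week 2: opening $8,564.27; interest $268.67 → $8,832.94; payment $1,814.76; balance $7,018.18
Week 3: opening $7,018.18; interest $268.67 → $7,286.85; payment $2,294.77; balance $4,992.08
Week 4: opening $4,992.08; interest $268.67 → $5,260.75; payment $2,774.78; balance $2,485.97
Week 5: opening $2,485.97; interest $268.67 → $2,754.64; payment $2,754.64; balance $0.00
Total paid: $10,973.70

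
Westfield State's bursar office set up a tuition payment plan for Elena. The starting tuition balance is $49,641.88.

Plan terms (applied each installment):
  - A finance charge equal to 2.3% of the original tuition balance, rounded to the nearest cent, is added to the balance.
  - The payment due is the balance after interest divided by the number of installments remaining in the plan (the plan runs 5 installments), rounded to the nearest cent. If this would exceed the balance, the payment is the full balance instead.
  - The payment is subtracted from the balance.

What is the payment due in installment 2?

$10,442.17

# | Opening | Interest | Payment | End bal
1 | $49,641.88 | $1,141.76 | $10,156.73 | $40,626.91
2 | $40,626.91 | $1,141.76 | $10,442.17 | $31,326.50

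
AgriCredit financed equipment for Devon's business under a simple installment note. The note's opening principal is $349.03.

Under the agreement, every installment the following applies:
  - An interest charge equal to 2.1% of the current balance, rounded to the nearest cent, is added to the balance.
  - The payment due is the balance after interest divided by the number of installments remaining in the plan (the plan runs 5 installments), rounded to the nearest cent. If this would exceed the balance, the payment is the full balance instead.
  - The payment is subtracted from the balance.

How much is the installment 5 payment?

$77.44

Installment 1: opening $349.03; interest $7.33 → $356.36; payment $71.27; balance $285.09
Installment 2: opening $285.09; interest $5.99 → $291.08; payment $72.77; balance $218.31
Installment 3: opening $218.31; interest $4.58 → $222.89; payment $74.30; balance $148.59
Installment 4: opening $148.59; interest $3.12 → $151.71; payment $75.86; balance $75.85
Installment 5: opening $75.85; interest $1.59 → $77.44; payment $77.44; balance $0.00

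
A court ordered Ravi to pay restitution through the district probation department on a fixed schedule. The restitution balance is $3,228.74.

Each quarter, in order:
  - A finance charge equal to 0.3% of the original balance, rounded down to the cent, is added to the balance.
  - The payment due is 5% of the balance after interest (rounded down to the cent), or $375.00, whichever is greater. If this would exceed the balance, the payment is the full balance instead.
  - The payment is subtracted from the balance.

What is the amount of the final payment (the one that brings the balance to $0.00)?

$315.86

Quarter 1: opening $3,228.74; interest $9.68 → $3,238.42; payment $375.00; balance $2,863.42
Quarter 2: opening $2,863.42; interest $9.68 → $2,873.10; payment $375.00; balance $2,498.10
Quarter 3: opening $2,498.10; interest $9.68 → $2,507.78; payment $375.00; balance $2,132.78
Quarter 4: opening $2,132.78; interest $9.68 → $2,142.46; payment $375.00; balance $1,767.46
Quarter 5: opening $1,767.46; interest $9.68 → $1,777.14; payment $375.00; balance $1,402.14
Quarter 6: opening $1,402.14; interest $9.68 → $1,411.82; payment $375.00; balance $1,036.82
Quarter 7: opening $1,036.82; interest $9.68 → $1,046.50; payment $375.00; balance $671.50
Quarter 8: opening $671.50; interest $9.68 → $681.18; payment $375.00; balance $306.18
Quarter 9: opening $306.18; interest $9.68 → $315.86; payment $315.86; balance $0.00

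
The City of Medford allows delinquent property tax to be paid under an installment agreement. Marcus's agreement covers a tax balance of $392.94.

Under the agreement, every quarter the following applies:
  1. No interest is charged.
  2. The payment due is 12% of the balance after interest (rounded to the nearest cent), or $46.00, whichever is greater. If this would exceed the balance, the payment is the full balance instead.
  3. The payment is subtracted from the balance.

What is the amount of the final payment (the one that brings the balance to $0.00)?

$23.79

# | Opening | Payment | End bal
1 | $392.94 | $47.15 | $345.79
2 | $345.79 | $46.00 | $299.79
3 | $299.79 | $46.00 | $253.79
4 | $253.79 | $46.00 | $207.79
5 | $207.79 | $46.00 | $161.79
6 | $161.79 | $46.00 | $115.79
7 | $115.79 | $46.00 | $69.79
8 | $69.79 | $46.00 | $23.79
9 | $23.79 | $23.79 | $0.00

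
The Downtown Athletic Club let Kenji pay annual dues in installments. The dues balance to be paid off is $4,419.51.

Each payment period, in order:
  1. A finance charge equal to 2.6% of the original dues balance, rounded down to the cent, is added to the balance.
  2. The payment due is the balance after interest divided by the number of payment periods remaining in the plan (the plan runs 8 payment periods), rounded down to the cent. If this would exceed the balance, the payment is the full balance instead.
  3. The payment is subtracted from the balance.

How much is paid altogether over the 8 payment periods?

$5,338.71

# | Opening | Interest | Payment | End bal
1 | $4,419.51 | $114.90 | $566.80 | $3,967.61
2 | $3,967.61 | $114.90 | $583.21 | $3,499.30
3 | $3,499.30 | $114.90 | $602.36 | $3,011.84
4 | $3,011.84 | $114.90 | $625.34 | $2,501.40
5 | $2,501.40 | $114.90 | $654.07 | $1,962.23
6 | $1,962.23 | $114.90 | $692.37 | $1,384.76
7 | $1,384.76 | $114.90 | $749.83 | $749.83
8 | $749.83 | $114.90 | $864.73 | $0.00
Total paid: $5,338.71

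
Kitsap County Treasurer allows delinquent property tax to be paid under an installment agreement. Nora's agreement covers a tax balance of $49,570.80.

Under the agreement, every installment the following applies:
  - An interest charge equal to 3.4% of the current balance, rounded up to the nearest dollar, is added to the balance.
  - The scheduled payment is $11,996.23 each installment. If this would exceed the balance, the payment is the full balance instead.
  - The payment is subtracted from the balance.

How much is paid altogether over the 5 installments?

Installment 1: $49,570.80 +$1,686.00 interest = $51,256.80; pay $11,996.23 → $39,260.57
Installment 2: $39,260.57 +$1,335.00 interest = $40,595.57; pay $11,996.23 → $28,599.34
Installment 3: $28,599.34 +$973.00 interest = $29,572.34; pay $11,996.23 → $17,576.11
Installment 4: $17,576.11 +$598.00 interest = $18,174.11; pay $11,996.23 → $6,177.88
Installment 5: $6,177.88 +$211.00 interest = $6,388.88; pay $6,388.88 → $0.00
Total paid: $54,373.80

$54,373.80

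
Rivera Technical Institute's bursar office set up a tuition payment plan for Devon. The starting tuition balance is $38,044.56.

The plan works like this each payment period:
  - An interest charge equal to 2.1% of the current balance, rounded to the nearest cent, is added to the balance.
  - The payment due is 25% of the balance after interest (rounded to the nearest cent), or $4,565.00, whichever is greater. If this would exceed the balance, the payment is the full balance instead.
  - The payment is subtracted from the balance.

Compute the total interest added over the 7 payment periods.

Payment period 1: $38,044.56 +$798.94 interest = $38,843.50; pay $9,710.88 → $29,132.62
Payment period 2: $29,132.62 +$611.79 interest = $29,744.41; pay $7,436.10 → $22,308.31
Payment period 3: $22,308.31 +$468.47 interest = $22,776.78; pay $5,694.20 → $17,082.58
Payment period 4: $17,082.58 +$358.73 interest = $17,441.31; pay $4,565.00 → $12,876.31
Payment period 5: $12,876.31 +$270.40 interest = $13,146.71; pay $4,565.00 → $8,581.71
Payment period 6: $8,581.71 +$180.22 interest = $8,761.93; pay $4,565.00 → $4,196.93
Payment period 7: $4,196.93 +$88.14 interest = $4,285.07; pay $4,285.07 → $0.00
Total interest: $798.94 + $611.79 + $468.47 + $358.73 + $270.40 + $180.22 + $88.14 = $2,776.69

$2,776.69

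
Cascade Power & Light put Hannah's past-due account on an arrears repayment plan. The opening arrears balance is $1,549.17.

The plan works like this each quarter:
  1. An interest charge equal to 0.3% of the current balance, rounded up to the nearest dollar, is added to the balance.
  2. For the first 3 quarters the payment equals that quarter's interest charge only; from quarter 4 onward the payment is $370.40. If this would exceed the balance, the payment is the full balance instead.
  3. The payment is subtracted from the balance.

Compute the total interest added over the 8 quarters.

$30.00

Quarter 1: opening $1,549.17; interest $5.00 → $1,554.17; payment $5.00; balance $1,549.17
Quarter 2: opening $1,549.17; interest $5.00 → $1,554.17; payment $5.00; balance $1,549.17
Quarter 3: opening $1,549.17; interest $5.00 → $1,554.17; payment $5.00; balance $1,549.17
Quarter 4: opening $1,549.17; interest $5.00 → $1,554.17; payment $370.40; balance $1,183.77
Quarter 5: opening $1,183.77; interest $4.00 → $1,187.77; payment $370.40; balance $817.37
Quarter 6: opening $817.37; interest $3.00 → $820.37; payment $370.40; balance $449.97
Quarter 7: opening $449.97; interest $2.00 → $451.97; payment $370.40; balance $81.57
Quarter 8: opening $81.57; interest $1.00 → $82.57; payment $82.57; balance $0.00
Total interest: $5.00 + $5.00 + $5.00 + $5.00 + $4.00 + $3.00 + $2.00 + $1.00 = $30.00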